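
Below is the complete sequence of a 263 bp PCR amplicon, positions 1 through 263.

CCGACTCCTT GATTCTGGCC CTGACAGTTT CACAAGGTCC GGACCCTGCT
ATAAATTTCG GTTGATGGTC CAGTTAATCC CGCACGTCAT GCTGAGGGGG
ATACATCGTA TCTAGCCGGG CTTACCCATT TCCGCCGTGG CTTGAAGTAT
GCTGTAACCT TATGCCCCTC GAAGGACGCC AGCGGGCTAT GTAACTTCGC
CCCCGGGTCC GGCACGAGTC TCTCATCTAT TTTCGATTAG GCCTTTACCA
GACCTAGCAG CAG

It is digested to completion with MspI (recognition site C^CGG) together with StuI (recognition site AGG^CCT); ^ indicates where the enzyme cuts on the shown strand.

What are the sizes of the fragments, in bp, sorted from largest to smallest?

87, 77, 39, 32, 22, 6 bp

MspI sites (CCGG) start at positions 39, 116, 203, 209.
MspI cuts after the first base of each site, so after positions 39, 116, 203, 209.
The StuI site (AGGCCT) starts at position 239.
StuI cuts after base 3 of each site, so after position 241.
Combined cut positions: 39, 116, 203, 209, 241.
Linear molecule, 5 cuts → 6 fragments:
  1–39 → 39 bp
  40–116 → 77 bp
  117–203 → 87 bp
  204–209 → 6 bp
  210–241 → 32 bp
  242–263 → 22 bp
Sorted largest to smallest: 87, 77, 39, 32, 22, 6 bp.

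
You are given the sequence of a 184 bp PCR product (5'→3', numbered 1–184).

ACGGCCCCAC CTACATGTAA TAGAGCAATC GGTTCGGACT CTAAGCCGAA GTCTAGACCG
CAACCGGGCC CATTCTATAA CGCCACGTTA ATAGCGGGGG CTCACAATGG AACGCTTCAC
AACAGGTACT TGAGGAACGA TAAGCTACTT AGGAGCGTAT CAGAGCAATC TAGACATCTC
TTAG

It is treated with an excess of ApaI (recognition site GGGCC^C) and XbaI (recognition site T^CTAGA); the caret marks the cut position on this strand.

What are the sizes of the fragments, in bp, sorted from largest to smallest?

The ApaI site (GGGCCC) starts at position 66.
ApaI cuts after base 5 of each site (before the last base), so after position 70.
XbaI sites (TCTAGA) start at positions 52, 169.
XbaI cuts after the first base of each site, so after positions 52, 169.
Combined cut positions: 52, 70, 169.
Linear molecule, 3 cuts → 4 fragments:
  1–52 → 52 bp
  53–70 → 18 bp
  71–169 → 99 bp
  170–184 → 15 bp
Sorted largest to smallest: 99, 52, 18, 15 bp.

99, 52, 18, 15 bp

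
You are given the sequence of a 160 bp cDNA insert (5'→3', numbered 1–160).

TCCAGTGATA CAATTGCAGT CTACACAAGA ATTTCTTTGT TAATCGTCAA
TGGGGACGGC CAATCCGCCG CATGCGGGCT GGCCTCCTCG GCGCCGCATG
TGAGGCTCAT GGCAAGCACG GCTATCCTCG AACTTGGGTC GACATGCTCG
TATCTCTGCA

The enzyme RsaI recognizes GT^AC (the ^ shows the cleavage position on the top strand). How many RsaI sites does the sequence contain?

0

No occurrence of GTAC is present in the sequence.
RsaI does not cut: 0 sites.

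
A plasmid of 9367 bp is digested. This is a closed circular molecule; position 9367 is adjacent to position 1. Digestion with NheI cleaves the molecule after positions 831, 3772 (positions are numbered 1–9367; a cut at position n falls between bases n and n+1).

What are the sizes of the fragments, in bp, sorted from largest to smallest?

6426, 2941 bp

Circular molecule, 2 cuts → 2 fragments:
  3772 − 831 = 2941 bp
  wrap: 9367 − 3772 + 831 = 6426 bp
Sorted largest to smallest: 6426, 2941 bp.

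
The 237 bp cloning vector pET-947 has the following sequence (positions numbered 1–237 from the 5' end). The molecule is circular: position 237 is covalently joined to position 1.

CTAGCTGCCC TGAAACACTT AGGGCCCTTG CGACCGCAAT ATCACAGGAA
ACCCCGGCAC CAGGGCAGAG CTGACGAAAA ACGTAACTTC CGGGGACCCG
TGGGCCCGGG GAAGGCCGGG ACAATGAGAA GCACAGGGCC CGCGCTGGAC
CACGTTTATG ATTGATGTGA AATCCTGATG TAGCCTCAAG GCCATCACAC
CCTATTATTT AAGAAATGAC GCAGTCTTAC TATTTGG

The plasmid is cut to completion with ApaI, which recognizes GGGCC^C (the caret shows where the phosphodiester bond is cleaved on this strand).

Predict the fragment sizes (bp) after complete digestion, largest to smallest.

ApaI sites (GGGCCC) start at positions 22, 102, 136.
ApaI cuts after base 5 of each site (before the last base), so after positions 26, 106, 140.
Circular molecule, 3 cuts → 3 fragments:
  27–106 → 80 bp
  107–140 → 34 bp
  141–237 then 1–26 → 97 + 26 = 123 bp
Sorted largest to smallest: 123, 80, 34 bp.

123, 80, 34 bp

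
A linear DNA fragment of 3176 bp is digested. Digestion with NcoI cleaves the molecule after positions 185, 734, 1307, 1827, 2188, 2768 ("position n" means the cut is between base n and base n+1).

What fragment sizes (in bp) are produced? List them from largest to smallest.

Linear molecule, 6 cuts → 7 fragments:
  185 − 0 = 185 bp
  734 − 185 = 549 bp
  1307 − 734 = 573 bp
  1827 − 1307 = 520 bp
  2188 − 1827 = 361 bp
  2768 − 2188 = 580 bp
  3176 − 2768 = 408 bp
Sorted largest to smallest: 580, 573, 549, 520, 408, 361, 185 bp.

580, 573, 549, 520, 408, 361, 185 bp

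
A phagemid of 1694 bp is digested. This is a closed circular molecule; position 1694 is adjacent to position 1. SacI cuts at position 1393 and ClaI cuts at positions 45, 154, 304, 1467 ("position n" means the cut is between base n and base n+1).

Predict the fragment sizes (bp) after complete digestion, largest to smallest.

1089, 272, 150, 109, 74 bp

Combined cut positions (sorted): 45, 154, 304, 1393, 1467.
Circular molecule, 5 cuts → 5 fragments:
  154 − 45 = 109 bp
  304 − 154 = 150 bp
  1393 − 304 = 1089 bp
  1467 − 1393 = 74 bp
  wrap: 1694 − 1467 + 45 = 272 bp
Sorted largest to smallest: 1089, 272, 150, 109, 74 bp.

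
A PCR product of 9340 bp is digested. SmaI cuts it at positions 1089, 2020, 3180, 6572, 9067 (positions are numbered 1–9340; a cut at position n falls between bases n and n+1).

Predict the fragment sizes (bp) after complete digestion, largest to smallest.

Linear molecule, 5 cuts → 6 fragments:
  1089 − 0 = 1089 bp
  2020 − 1089 = 931 bp
  3180 − 2020 = 1160 bp
  6572 − 3180 = 3392 bp
  9067 − 6572 = 2495 bp
  9340 − 9067 = 273 bp
Sorted largest to smallest: 3392, 2495, 1160, 1089, 931, 273 bp.

3392, 2495, 1160, 1089, 931, 273 bp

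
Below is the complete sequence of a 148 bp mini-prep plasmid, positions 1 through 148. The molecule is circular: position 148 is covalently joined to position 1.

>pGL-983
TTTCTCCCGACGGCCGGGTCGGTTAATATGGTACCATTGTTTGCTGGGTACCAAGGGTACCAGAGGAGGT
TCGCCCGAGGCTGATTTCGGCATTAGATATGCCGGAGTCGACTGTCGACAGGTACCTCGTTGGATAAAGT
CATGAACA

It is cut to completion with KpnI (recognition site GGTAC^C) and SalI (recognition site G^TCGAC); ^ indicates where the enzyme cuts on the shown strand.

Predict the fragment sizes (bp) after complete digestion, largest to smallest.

57, 47, 17, 11, 9, 7 bp

KpnI sites (GGTACC) start at positions 30, 47, 56, 121.
KpnI cuts after base 5 of each site (before the last base), so after positions 34, 51, 60, 125.
SalI sites (GTCGAC) start at positions 107, 114.
SalI cuts after the first base of each site, so after positions 107, 114.
Combined cut positions: 34, 51, 60, 107, 114, 125.
Circular molecule, 6 cuts → 6 fragments:
  35–51 → 17 bp
  52–60 → 9 bp
  61–107 → 47 bp
  108–114 → 7 bp
  115–125 → 11 bp
  126–148 then 1–34 → 23 + 34 = 57 bp
Sorted largest to smallest: 57, 47, 17, 11, 9, 7 bp.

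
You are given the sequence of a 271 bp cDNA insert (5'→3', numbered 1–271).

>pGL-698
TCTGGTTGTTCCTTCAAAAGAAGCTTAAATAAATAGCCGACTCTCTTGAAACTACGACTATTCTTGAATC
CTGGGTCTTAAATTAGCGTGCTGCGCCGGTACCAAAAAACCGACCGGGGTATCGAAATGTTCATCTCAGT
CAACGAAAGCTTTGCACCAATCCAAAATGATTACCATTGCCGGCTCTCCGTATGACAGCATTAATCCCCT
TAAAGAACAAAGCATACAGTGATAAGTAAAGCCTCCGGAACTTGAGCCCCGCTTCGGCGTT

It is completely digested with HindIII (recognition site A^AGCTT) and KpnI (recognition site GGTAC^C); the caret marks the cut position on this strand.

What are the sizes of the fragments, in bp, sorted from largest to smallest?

HindIII sites (AAGCTT) start at positions 21, 147.
HindIII cuts after the first base of each site, so after positions 21, 147.
The KpnI site (GGTACC) starts at position 98.
KpnI cuts after base 5 of each site (before the last base), so after position 102.
Combined cut positions: 21, 102, 147.
Linear molecule, 3 cuts → 4 fragments:
  1–21 → 21 bp
  22–102 → 81 bp
  103–147 → 45 bp
  148–271 → 124 bp
Sorted largest to smallest: 124, 81, 45, 21 bp.

124, 81, 45, 21 bp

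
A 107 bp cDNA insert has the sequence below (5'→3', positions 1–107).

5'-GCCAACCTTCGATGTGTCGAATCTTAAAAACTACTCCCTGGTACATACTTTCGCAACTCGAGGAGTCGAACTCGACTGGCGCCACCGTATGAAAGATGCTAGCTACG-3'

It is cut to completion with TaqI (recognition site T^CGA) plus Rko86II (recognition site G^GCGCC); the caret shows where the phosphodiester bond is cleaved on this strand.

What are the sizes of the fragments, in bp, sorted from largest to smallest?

TaqI sites (TCGA) start at positions 9, 17, 58, 66, 72.
TaqI cuts after the first base of each site, so after positions 9, 17, 58, 66, 72.
The Rko86II site (GGCGCC) starts at position 78.
Rko86II cuts after the first base of each site, so after position 78.
Combined cut positions: 9, 17, 58, 66, 72, 78.
Linear molecule, 6 cuts → 7 fragments:
  1–9 → 9 bp
  10–17 → 8 bp
  18–58 → 41 bp
  59–66 → 8 bp
  67–72 → 6 bp
  73–78 → 6 bp
  79–107 → 29 bp
Sorted largest to smallest: 41, 29, 9, 8, 8, 6, 6 bp.

41, 29, 9, 8, 8, 6, 6 bp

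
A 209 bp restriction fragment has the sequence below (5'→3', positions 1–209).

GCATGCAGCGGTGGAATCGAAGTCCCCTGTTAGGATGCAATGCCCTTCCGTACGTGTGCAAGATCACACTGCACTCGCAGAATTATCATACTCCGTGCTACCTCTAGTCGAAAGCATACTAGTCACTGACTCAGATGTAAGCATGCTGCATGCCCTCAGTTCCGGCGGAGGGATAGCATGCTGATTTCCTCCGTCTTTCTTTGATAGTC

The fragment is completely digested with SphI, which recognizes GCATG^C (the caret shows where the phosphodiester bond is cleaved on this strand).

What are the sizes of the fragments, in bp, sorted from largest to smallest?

140, 29, 28, 7, 5 bp

SphI sites (GCATGC) start at positions 1, 141, 148, 176.
SphI cuts after base 5 of each site (before the last base), so after positions 5, 145, 152, 180.
Linear molecule, 4 cuts → 5 fragments:
  1–5 → 5 bp
  6–145 → 140 bp
  146–152 → 7 bp
  153–180 → 28 bp
  181–209 → 29 bp
Sorted largest to smallest: 140, 29, 28, 7, 5 bp.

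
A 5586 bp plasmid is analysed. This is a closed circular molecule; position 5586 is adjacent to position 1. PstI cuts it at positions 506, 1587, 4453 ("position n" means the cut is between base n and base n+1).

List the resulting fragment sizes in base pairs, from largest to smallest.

Circular molecule, 3 cuts → 3 fragments:
  1587 − 506 = 1081 bp
  4453 − 1587 = 2866 bp
  wrap: 5586 − 4453 + 506 = 1639 bp
Sorted largest to smallest: 2866, 1639, 1081 bp.

2866, 1639, 1081 bp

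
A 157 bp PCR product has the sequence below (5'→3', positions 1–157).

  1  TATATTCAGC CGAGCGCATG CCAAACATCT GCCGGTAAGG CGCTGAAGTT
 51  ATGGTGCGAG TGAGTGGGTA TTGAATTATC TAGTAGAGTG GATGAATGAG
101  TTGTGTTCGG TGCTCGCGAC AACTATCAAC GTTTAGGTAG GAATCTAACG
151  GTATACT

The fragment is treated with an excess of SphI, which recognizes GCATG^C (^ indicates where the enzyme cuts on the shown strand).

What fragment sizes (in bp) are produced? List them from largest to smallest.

137, 20 bp

The SphI site (GCATGC) starts at position 16.
SphI cuts after base 5 of each site (before the last base), so after position 20.
Linear molecule, 1 cut → 2 fragments:
  1–20 → 20 bp
  21–157 → 137 bp
Sorted largest to smallest: 137, 20 bp.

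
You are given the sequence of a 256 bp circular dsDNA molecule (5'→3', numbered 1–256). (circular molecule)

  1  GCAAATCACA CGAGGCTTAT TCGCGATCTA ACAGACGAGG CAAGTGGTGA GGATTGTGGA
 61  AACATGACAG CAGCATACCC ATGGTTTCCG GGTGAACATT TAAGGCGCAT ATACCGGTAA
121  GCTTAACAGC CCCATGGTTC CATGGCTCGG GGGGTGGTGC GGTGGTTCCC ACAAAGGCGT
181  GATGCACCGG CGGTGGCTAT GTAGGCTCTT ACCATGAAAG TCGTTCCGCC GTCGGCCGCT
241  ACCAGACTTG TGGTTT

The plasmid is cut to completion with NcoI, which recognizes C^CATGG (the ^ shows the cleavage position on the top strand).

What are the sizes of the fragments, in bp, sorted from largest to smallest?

195, 53, 8 bp

NcoI sites (CCATGG) start at positions 79, 132, 140.
NcoI cuts after the first base of each site, so after positions 79, 132, 140.
Circular molecule, 3 cuts → 3 fragments:
  80–132 → 53 bp
  133–140 → 8 bp
  141–256 then 1–79 → 116 + 79 = 195 bp
Sorted largest to smallest: 195, 53, 8 bp.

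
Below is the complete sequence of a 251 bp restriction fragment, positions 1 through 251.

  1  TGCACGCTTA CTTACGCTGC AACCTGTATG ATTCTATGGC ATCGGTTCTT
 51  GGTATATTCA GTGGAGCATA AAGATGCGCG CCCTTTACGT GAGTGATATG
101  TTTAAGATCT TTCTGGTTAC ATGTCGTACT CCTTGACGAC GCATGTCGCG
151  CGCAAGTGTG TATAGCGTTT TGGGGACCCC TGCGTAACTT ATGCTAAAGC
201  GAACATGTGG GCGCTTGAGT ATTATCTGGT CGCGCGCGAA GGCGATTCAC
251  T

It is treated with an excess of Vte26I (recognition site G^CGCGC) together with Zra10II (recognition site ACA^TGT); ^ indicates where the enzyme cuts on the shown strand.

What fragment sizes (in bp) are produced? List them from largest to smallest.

Vte26I sites (GCGCGC) start at positions 76, 148, 232.
Vte26I cuts after the first base of each site, so after positions 76, 148, 232.
Zra10II sites (ACATGT) start at positions 119, 203.
Zra10II cuts after base 3 of each site, so after positions 121, 205.
Combined cut positions: 76, 121, 148, 205, 232.
Linear molecule, 5 cuts → 6 fragments:
  1–76 → 76 bp
  77–121 → 45 bp
  122–148 → 27 bp
  149–205 → 57 bp
  206–232 → 27 bp
  233–251 → 19 bp
Sorted largest to smallest: 76, 57, 45, 27, 27, 19 bp.

76, 57, 45, 27, 27, 19 bp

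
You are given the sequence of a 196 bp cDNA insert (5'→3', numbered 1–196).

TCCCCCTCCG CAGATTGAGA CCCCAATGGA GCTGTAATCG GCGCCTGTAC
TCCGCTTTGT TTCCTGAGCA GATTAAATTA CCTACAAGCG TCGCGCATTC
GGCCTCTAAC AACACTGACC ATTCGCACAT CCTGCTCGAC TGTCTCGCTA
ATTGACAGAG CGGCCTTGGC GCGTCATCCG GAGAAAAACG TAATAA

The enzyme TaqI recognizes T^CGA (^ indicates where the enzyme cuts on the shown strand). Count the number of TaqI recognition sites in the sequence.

TCGA occurs starting at position 136.
TaqI cuts at 1 site.

1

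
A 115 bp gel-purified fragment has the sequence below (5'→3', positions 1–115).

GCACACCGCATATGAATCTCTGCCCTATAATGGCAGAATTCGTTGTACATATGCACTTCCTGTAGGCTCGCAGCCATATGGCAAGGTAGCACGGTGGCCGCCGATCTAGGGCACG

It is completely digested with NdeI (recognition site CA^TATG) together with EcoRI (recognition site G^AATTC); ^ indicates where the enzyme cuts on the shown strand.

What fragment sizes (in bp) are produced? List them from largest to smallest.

NdeI sites (CATATG) start at positions 9, 48, 75.
NdeI cuts after base 2 of each site, so after positions 10, 49, 76.
The EcoRI site (GAATTC) starts at position 36.
EcoRI cuts after the first base of each site, so after position 36.
Combined cut positions: 10, 36, 49, 76.
Linear molecule, 4 cuts → 5 fragments:
  1–10 → 10 bp
  11–36 → 26 bp
  37–49 → 13 bp
  50–76 → 27 bp
  77–115 → 39 bp
Sorted largest to smallest: 39, 27, 26, 13, 10 bp.

39, 27, 26, 13, 10 bp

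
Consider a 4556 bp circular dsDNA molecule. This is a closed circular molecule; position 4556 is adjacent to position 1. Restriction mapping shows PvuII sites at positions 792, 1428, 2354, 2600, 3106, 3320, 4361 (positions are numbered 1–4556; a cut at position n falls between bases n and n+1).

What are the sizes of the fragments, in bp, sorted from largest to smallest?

Circular molecule, 7 cuts → 7 fragments:
  1428 − 792 = 636 bp
  2354 − 1428 = 926 bp
  2600 − 2354 = 246 bp
  3106 − 2600 = 506 bp
  3320 − 3106 = 214 bp
  4361 − 3320 = 1041 bp
  wrap: 4556 − 4361 + 792 = 987 bp
Sorted largest to smallest: 1041, 987, 926, 636, 506, 246, 214 bp.

1041, 987, 926, 636, 506, 246, 214 bp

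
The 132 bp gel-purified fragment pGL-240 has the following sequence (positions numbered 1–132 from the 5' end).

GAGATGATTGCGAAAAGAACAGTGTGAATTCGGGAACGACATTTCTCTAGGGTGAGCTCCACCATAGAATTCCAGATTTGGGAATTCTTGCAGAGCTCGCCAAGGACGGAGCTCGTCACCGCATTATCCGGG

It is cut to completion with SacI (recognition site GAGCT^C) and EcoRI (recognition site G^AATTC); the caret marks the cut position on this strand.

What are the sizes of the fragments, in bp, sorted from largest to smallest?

32, 26, 19, 16, 15, 15, 9 bp

SacI sites (GAGCTC) start at positions 54, 93, 109.
SacI cuts after base 5 of each site (before the last base), so after positions 58, 97, 113.
EcoRI sites (GAATTC) start at positions 26, 67, 82.
EcoRI cuts after the first base of each site, so after positions 26, 67, 82.
Combined cut positions: 26, 58, 67, 82, 97, 113.
Linear molecule, 6 cuts → 7 fragments:
  1–26 → 26 bp
  27–58 → 32 bp
  59–67 → 9 bp
  68–82 → 15 bp
  83–97 → 15 bp
  98–113 → 16 bp
  114–132 → 19 bp
Sorted largest to smallest: 32, 26, 19, 16, 15, 15, 9 bp.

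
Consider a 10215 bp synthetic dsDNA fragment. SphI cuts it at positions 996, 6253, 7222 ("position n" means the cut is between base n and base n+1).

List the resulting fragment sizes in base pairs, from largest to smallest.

5257, 2993, 996, 969 bp

Linear molecule, 3 cuts → 4 fragments:
  996 − 0 = 996 bp
  6253 − 996 = 5257 bp
  7222 − 6253 = 969 bp
  10215 − 7222 = 2993 bp
Sorted largest to smallest: 5257, 2993, 996, 969 bp.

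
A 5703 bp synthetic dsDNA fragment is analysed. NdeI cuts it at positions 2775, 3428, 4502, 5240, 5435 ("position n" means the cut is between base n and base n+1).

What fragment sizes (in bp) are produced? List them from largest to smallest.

Linear molecule, 5 cuts → 6 fragments:
  2775 − 0 = 2775 bp
  3428 − 2775 = 653 bp
  4502 − 3428 = 1074 bp
  5240 − 4502 = 738 bp
  5435 − 5240 = 195 bp
  5703 − 5435 = 268 bp
Sorted largest to smallest: 2775, 1074, 738, 653, 268, 195 bp.

2775, 1074, 738, 653, 268, 195 bp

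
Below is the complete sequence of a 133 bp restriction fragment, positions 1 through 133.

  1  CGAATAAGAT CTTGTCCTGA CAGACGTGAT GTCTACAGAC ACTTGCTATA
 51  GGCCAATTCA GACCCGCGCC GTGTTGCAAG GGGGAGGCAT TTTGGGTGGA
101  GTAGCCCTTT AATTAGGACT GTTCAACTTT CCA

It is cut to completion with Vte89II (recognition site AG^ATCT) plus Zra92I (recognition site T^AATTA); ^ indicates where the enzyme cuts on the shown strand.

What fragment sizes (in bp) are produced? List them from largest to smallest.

The Vte89II site (AGATCT) starts at position 7.
Vte89II cuts after base 2 of each site, so after position 8.
The Zra92I site (TAATTA) starts at position 110.
Zra92I cuts after the first base of each site, so after position 110.
Combined cut positions: 8, 110.
Linear molecule, 2 cuts → 3 fragments:
  1–8 → 8 bp
  9–110 → 102 bp
  111–133 → 23 bp
Sorted largest to smallest: 102, 23, 8 bp.

102, 23, 8 bp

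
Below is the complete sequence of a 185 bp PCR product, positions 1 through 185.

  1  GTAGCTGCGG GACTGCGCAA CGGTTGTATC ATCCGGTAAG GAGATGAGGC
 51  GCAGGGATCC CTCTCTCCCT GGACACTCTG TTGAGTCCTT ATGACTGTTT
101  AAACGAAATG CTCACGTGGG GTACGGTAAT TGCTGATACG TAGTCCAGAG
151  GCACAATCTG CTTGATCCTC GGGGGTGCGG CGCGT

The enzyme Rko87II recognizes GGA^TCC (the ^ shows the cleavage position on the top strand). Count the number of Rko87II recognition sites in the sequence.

1

GGATCC occurs starting at position 55.
Rko87II cuts at 1 site.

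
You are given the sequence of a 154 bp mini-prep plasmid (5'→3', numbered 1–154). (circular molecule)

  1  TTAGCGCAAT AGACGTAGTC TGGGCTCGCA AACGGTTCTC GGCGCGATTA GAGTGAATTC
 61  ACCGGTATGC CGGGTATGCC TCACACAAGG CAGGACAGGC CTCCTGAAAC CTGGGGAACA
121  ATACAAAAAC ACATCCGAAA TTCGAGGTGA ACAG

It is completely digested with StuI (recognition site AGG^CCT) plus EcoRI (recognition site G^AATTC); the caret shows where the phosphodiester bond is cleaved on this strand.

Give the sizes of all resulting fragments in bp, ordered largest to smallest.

The StuI site (AGGCCT) starts at position 97.
StuI cuts after base 3 of each site, so after position 99.
The EcoRI site (GAATTC) starts at position 55.
EcoRI cuts after the first base of each site, so after position 55.
Combined cut positions: 55, 99.
Circular molecule, 2 cuts → 2 fragments:
  56–99 → 44 bp
  100–154 then 1–55 → 55 + 55 = 110 bp
Sorted largest to smallest: 110, 44 bp.

110, 44 bp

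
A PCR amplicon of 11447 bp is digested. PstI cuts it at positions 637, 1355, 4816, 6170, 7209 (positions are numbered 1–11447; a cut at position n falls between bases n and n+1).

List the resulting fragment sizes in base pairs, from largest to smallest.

4238, 3461, 1354, 1039, 718, 637 bp

Linear molecule, 5 cuts → 6 fragments:
  637 − 0 = 637 bp
  1355 − 637 = 718 bp
  4816 − 1355 = 3461 bp
  6170 − 4816 = 1354 bp
  7209 − 6170 = 1039 bp
  11447 − 7209 = 4238 bp
Sorted largest to smallest: 4238, 3461, 1354, 1039, 718, 637 bp.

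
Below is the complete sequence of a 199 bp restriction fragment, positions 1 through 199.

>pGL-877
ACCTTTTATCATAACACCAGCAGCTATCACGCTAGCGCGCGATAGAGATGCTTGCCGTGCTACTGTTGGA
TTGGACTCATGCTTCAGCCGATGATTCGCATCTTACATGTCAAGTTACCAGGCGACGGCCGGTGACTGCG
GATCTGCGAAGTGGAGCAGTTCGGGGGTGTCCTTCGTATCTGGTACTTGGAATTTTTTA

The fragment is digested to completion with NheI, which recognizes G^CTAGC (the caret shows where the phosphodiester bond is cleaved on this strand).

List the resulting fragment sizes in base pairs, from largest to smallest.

The NheI site (GCTAGC) starts at position 31.
NheI cuts after the first base of each site, so after position 31.
Linear molecule, 1 cut → 2 fragments:
  1–31 → 31 bp
  32–199 → 168 bp
Sorted largest to smallest: 168, 31 bp.

168, 31 bp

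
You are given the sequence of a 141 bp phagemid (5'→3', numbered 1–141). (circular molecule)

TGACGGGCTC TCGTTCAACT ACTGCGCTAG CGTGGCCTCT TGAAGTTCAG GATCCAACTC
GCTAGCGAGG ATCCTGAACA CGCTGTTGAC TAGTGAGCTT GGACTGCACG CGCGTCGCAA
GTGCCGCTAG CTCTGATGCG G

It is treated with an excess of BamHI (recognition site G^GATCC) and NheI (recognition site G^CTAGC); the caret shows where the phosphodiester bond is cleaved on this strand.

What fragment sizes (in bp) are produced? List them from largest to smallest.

BamHI sites (GGATCC) start at positions 50, 69.
BamHI cuts after the first base of each site, so after positions 50, 69.
NheI sites (GCTAGC) start at positions 26, 61, 126.
NheI cuts after the first base of each site, so after positions 26, 61, 126.
Combined cut positions: 26, 50, 61, 69, 126.
Circular molecule, 5 cuts → 5 fragments:
  27–50 → 24 bp
  51–61 → 11 bp
  62–69 → 8 bp
  70–126 → 57 bp
  127–141 then 1–26 → 15 + 26 = 41 bp
Sorted largest to smallest: 57, 41, 24, 11, 8 bp.

57, 41, 24, 11, 8 bp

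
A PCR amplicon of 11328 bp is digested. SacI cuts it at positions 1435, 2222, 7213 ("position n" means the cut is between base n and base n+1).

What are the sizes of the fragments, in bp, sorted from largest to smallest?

4991, 4115, 1435, 787 bp

Linear molecule, 3 cuts → 4 fragments:
  1435 − 0 = 1435 bp
  2222 − 1435 = 787 bp
  7213 − 2222 = 4991 bp
  11328 − 7213 = 4115 bp
Sorted largest to smallest: 4991, 4115, 1435, 787 bp.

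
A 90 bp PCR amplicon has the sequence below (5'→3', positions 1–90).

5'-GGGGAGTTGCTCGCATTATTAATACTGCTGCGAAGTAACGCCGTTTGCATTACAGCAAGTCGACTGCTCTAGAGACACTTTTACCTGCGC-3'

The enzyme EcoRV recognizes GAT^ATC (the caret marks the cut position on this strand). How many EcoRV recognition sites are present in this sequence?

0

No occurrence of GATATC is present in the sequence.
EcoRV does not cut: 0 sites.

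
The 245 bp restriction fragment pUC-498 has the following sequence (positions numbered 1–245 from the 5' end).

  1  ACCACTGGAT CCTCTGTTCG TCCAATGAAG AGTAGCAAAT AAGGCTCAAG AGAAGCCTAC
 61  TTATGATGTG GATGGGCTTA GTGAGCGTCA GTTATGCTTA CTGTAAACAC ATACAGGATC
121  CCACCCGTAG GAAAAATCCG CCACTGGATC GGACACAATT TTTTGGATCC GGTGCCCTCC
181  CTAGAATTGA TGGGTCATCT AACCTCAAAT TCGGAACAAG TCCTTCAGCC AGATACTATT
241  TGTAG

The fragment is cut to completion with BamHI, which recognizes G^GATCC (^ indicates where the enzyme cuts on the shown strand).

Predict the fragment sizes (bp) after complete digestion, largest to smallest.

109, 80, 49, 7 bp

BamHI sites (GGATCC) start at positions 7, 116, 165.
BamHI cuts after the first base of each site, so after positions 7, 116, 165.
Linear molecule, 3 cuts → 4 fragments:
  1–7 → 7 bp
  8–116 → 109 bp
  117–165 → 49 bp
  166–245 → 80 bp
Sorted largest to smallest: 109, 80, 49, 7 bp.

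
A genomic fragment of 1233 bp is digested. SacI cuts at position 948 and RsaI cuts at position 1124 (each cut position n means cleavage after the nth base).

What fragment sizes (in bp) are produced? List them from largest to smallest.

Combined cut positions (sorted): 948, 1124.
Linear molecule, 2 cuts → 3 fragments:
  948 − 0 = 948 bp
  1124 − 948 = 176 bp
  1233 − 1124 = 109 bp
Sorted largest to smallest: 948, 176, 109 bp.

948, 176, 109 bp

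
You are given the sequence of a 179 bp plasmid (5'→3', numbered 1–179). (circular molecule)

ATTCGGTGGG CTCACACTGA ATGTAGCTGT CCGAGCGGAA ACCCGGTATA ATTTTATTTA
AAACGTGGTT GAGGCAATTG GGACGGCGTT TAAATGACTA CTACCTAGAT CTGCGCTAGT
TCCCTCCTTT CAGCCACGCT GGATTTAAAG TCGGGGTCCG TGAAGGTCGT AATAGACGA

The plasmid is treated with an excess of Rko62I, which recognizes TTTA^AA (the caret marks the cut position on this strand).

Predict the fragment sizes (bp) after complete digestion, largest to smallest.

92, 55, 32 bp

Rko62I sites (TTTAAA) start at positions 57, 89, 144.
Rko62I cuts after base 4 of each site, so after positions 60, 92, 147.
Circular molecule, 3 cuts → 3 fragments:
  61–92 → 32 bp
  93–147 → 55 bp
  148–179 then 1–60 → 32 + 60 = 92 bp
Sorted largest to smallest: 92, 55, 32 bp.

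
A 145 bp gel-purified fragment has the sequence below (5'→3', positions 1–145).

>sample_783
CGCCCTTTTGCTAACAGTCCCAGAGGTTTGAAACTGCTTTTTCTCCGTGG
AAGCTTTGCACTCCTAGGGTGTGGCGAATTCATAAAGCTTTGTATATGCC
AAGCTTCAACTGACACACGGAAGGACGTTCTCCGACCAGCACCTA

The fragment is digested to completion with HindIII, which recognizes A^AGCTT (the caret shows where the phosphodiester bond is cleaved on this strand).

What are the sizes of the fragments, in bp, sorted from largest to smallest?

HindIII sites (AAGCTT) start at positions 51, 85, 101.
HindIII cuts after the first base of each site, so after positions 51, 85, 101.
Linear molecule, 3 cuts → 4 fragments:
  1–51 → 51 bp
  52–85 → 34 bp
  86–101 → 16 bp
  102–145 → 44 bp
Sorted largest to smallest: 51, 44, 34, 16 bp.

51, 44, 34, 16 bp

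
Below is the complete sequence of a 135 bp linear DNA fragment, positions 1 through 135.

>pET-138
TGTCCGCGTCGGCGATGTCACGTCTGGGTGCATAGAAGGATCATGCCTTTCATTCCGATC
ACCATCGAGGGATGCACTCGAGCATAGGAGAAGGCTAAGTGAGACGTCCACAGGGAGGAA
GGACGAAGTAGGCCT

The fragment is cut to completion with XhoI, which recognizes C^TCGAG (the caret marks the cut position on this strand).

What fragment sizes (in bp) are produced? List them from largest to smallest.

77, 58 bp

The XhoI site (CTCGAG) starts at position 77.
XhoI cuts after the first base of each site, so after position 77.
Linear molecule, 1 cut → 2 fragments:
  1–77 → 77 bp
  78–135 → 58 bp
Sorted largest to smallest: 77, 58 bp.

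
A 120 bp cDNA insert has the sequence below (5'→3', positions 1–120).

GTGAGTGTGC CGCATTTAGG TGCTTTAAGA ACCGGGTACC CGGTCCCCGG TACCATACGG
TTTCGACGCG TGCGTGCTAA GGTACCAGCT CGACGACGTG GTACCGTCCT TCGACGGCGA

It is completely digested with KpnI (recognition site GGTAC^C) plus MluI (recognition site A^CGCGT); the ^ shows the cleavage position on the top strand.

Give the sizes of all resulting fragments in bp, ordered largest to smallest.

39, 19, 19, 16, 14, 13 bp

KpnI sites (GGTACC) start at positions 35, 49, 81, 100.
KpnI cuts after base 5 of each site (before the last base), so after positions 39, 53, 85, 104.
The MluI site (ACGCGT) starts at position 66.
MluI cuts after the first base of each site, so after position 66.
Combined cut positions: 39, 53, 66, 85, 104.
Linear molecule, 5 cuts → 6 fragments:
  1–39 → 39 bp
  40–53 → 14 bp
  54–66 → 13 bp
  67–85 → 19 bp
  86–104 → 19 bp
  105–120 → 16 bp
Sorted largest to smallest: 39, 19, 19, 16, 14, 13 bp.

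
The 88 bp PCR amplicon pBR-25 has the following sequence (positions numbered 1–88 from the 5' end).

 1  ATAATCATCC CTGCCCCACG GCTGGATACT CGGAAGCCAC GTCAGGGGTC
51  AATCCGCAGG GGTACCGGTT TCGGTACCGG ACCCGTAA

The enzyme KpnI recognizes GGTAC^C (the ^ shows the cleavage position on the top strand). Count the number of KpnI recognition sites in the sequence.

GGTACC occurs starting at positions 61, 73.
KpnI cuts at 2 sites.

2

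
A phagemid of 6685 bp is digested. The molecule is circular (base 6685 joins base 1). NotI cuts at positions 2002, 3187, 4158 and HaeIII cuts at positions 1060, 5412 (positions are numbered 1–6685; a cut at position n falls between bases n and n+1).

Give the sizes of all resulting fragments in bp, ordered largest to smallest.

2333, 1254, 1185, 971, 942 bp

Combined cut positions (sorted): 1060, 2002, 3187, 4158, 5412.
Circular molecule, 5 cuts → 5 fragments:
  2002 − 1060 = 942 bp
  3187 − 2002 = 1185 bp
  4158 − 3187 = 971 bp
  5412 − 4158 = 1254 bp
  wrap: 6685 − 5412 + 1060 = 2333 bp
Sorted largest to smallest: 2333, 1254, 1185, 971, 942 bp.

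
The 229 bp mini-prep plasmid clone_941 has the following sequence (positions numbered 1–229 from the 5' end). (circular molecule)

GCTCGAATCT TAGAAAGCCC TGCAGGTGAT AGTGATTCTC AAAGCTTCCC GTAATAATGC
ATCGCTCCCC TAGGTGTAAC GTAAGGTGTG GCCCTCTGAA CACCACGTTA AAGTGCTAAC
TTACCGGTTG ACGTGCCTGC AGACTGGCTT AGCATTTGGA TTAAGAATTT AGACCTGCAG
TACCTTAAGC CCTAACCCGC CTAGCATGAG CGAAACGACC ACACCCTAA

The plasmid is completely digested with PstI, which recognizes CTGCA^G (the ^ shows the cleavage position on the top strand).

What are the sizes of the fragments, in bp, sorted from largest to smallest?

117, 74, 38 bp

PstI sites (CTGCAG) start at positions 20, 137, 175.
PstI cuts after base 5 of each site (before the last base), so after positions 24, 141, 179.
Circular molecule, 3 cuts → 3 fragments:
  25–141 → 117 bp
  142–179 → 38 bp
  180–229 then 1–24 → 50 + 24 = 74 bp
Sorted largest to smallest: 117, 74, 38 bp.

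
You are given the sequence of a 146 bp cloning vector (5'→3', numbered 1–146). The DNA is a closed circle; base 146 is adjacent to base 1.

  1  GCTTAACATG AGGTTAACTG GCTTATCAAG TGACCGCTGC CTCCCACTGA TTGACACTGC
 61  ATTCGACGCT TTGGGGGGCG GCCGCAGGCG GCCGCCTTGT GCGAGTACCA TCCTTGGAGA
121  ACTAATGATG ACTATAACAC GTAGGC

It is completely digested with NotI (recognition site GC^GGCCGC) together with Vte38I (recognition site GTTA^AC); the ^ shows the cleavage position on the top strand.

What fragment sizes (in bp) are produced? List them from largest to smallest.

73, 63, 10 bp

NotI sites (GCGGCCGC) start at positions 78, 88.
NotI cuts after base 2 of each site, so after positions 79, 89.
The Vte38I site (GTTAAC) starts at position 13.
Vte38I cuts after base 4 of each site, so after position 16.
Combined cut positions: 16, 79, 89.
Circular molecule, 3 cuts → 3 fragments:
  17–79 → 63 bp
  80–89 → 10 bp
  90–146 then 1–16 → 57 + 16 = 73 bp
Sorted largest to smallest: 73, 63, 10 bp.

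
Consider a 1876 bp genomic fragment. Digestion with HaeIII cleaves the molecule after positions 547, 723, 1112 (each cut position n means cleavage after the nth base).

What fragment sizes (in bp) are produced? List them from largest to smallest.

Linear molecule, 3 cuts → 4 fragments:
  547 − 0 = 547 bp
  723 − 547 = 176 bp
  1112 − 723 = 389 bp
  1876 − 1112 = 764 bp
Sorted largest to smallest: 764, 547, 389, 176 bp.

764, 547, 389, 176 bp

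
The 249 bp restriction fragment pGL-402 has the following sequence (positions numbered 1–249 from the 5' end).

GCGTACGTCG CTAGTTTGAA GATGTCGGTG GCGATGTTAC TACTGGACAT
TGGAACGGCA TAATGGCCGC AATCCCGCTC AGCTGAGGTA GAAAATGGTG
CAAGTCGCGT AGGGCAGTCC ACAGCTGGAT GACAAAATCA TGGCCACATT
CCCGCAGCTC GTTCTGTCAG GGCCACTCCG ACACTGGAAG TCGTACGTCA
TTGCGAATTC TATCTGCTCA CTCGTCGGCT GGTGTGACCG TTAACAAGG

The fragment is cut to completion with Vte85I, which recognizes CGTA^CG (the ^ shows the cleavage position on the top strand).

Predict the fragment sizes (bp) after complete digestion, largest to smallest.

190, 54, 5 bp

Vte85I sites (CGTACG) start at positions 2, 192.
Vte85I cuts after base 4 of each site, so after positions 5, 195.
Linear molecule, 2 cuts → 3 fragments:
  1–5 → 5 bp
  6–195 → 190 bp
  196–249 → 54 bp
Sorted largest to smallest: 190, 54, 5 bp.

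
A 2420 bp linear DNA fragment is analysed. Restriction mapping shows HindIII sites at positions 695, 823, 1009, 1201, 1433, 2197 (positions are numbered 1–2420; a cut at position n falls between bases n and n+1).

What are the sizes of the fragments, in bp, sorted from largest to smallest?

Linear molecule, 6 cuts → 7 fragments:
  695 − 0 = 695 bp
  823 − 695 = 128 bp
  1009 − 823 = 186 bp
  1201 − 1009 = 192 bp
  1433 − 1201 = 232 bp
  2197 − 1433 = 764 bp
  2420 − 2197 = 223 bp
Sorted largest to smallest: 764, 695, 232, 223, 192, 186, 128 bp.

764, 695, 232, 223, 192, 186, 128 bp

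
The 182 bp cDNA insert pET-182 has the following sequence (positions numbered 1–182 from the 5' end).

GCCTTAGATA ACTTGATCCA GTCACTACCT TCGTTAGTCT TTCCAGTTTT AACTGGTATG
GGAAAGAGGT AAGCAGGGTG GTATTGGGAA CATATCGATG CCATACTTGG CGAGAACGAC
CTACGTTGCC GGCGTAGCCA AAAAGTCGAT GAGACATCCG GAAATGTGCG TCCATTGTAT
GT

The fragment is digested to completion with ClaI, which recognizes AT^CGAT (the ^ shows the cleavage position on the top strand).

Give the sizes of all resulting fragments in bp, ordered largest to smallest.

95, 87 bp

The ClaI site (ATCGAT) starts at position 94.
ClaI cuts after base 2 of each site, so after position 95.
Linear molecule, 1 cut → 2 fragments:
  1–95 → 95 bp
  96–182 → 87 bp
Sorted largest to smallest: 95, 87 bp.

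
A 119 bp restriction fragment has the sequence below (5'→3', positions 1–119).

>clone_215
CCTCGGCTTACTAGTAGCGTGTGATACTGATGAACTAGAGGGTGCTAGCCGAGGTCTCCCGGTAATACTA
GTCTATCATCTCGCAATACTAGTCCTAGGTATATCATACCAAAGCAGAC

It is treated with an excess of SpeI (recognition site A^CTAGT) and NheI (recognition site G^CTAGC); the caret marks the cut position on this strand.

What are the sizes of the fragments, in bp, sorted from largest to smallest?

SpeI sites (ACTAGT) start at positions 10, 67, 88.
SpeI cuts after the first base of each site, so after positions 10, 67, 88.
The NheI site (GCTAGC) starts at position 44.
NheI cuts after the first base of each site, so after position 44.
Combined cut positions: 10, 44, 67, 88.
Linear molecule, 4 cuts → 5 fragments:
  1–10 → 10 bp
  11–44 → 34 bp
  45–67 → 23 bp
  68–88 → 21 bp
  89–119 → 31 bp
Sorted largest to smallest: 34, 31, 23, 21, 10 bp.

34, 31, 23, 21, 10 bp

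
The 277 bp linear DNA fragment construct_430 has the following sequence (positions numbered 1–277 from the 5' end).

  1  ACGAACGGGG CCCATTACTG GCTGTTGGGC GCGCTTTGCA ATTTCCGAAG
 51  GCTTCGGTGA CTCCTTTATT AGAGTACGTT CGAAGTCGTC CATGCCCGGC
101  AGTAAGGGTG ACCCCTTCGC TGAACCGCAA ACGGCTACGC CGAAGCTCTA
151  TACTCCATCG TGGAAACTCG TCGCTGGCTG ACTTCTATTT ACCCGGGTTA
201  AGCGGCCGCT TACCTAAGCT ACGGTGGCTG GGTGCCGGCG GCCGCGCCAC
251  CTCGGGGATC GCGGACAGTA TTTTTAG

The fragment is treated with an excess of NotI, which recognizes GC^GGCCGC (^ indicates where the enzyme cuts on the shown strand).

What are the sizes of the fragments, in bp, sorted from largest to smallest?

203, 38, 36 bp

NotI sites (GCGGCCGC) start at positions 202, 238.
NotI cuts after base 2 of each site, so after positions 203, 239.
Linear molecule, 2 cuts → 3 fragments:
  1–203 → 203 bp
  204–239 → 36 bp
  240–277 → 38 bp
Sorted largest to smallest: 203, 38, 36 bp.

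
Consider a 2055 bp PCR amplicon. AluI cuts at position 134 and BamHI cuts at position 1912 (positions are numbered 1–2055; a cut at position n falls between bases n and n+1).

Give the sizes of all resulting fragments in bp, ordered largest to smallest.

Combined cut positions (sorted): 134, 1912.
Linear molecule, 2 cuts → 3 fragments:
  134 − 0 = 134 bp
  1912 − 134 = 1778 bp
  2055 − 1912 = 143 bp
Sorted largest to smallest: 1778, 143, 134 bp.

1778, 143, 134 bp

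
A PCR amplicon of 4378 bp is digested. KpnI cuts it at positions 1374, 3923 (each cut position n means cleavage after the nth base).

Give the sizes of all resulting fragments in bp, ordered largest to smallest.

2549, 1374, 455 bp

Linear molecule, 2 cuts → 3 fragments:
  1374 − 0 = 1374 bp
  3923 − 1374 = 2549 bp
  4378 − 3923 = 455 bp
Sorted largest to smallest: 2549, 1374, 455 bp.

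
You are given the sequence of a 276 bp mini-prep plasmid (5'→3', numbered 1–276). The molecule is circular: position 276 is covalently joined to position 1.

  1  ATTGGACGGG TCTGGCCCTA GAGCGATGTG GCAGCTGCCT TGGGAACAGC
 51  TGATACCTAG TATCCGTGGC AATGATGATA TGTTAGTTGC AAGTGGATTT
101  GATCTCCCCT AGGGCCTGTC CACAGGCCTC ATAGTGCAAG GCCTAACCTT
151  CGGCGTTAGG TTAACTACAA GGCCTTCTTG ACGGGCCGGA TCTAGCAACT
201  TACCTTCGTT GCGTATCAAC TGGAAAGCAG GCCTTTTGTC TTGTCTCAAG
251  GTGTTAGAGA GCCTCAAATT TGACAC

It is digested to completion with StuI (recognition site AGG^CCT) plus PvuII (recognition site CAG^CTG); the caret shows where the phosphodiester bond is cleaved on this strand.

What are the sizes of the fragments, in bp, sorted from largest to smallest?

StuI sites (AGGCCT) start at positions 124, 139, 170, 229.
StuI cuts after base 3 of each site, so after positions 126, 141, 172, 231.
PvuII sites (CAGCTG) start at positions 32, 47.
PvuII cuts after base 3 of each site, so after positions 34, 49.
Combined cut positions: 34, 49, 126, 141, 172, 231.
Circular molecule, 6 cuts → 6 fragments:
  35–49 → 15 bp
  50–126 → 77 bp
  127–141 → 15 bp
  142–172 → 31 bp
  173–231 → 59 bp
  232–276 then 1–34 → 45 + 34 = 79 bp
Sorted largest to smallest: 79, 77, 59, 31, 15, 15 bp.

79, 77, 59, 31, 15, 15 bp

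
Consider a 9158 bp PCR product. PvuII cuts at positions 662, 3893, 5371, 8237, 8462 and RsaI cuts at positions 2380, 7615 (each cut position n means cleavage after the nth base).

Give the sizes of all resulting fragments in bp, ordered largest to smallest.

Combined cut positions (sorted): 662, 2380, 3893, 5371, 7615, 8237, 8462.
Linear molecule, 7 cuts → 8 fragments:
  662 − 0 = 662 bp
  2380 − 662 = 1718 bp
  3893 − 2380 = 1513 bp
  5371 − 3893 = 1478 bp
  7615 − 5371 = 2244 bp
  8237 − 7615 = 622 bp
  8462 − 8237 = 225 bp
  9158 − 8462 = 696 bp
Sorted largest to smallest: 2244, 1718, 1513, 1478, 696, 662, 622, 225 bp.

2244, 1718, 1513, 1478, 696, 662, 622, 225 bp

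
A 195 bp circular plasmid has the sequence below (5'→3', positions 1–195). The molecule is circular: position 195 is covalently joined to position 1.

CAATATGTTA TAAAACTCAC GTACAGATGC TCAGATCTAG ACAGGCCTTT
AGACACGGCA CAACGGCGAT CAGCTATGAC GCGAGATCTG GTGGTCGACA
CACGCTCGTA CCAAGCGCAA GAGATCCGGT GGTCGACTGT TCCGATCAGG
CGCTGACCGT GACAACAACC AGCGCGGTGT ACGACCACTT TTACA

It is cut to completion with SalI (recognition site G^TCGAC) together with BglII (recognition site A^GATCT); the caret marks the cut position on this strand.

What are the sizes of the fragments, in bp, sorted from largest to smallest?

SalI sites (GTCGAC) start at positions 94, 132.
SalI cuts after the first base of each site, so after positions 94, 132.
BglII sites (AGATCT) start at positions 33, 84.
BglII cuts after the first base of each site, so after positions 33, 84.
Combined cut positions: 33, 84, 94, 132.
Circular molecule, 4 cuts → 4 fragments:
  34–84 → 51 bp
  85–94 → 10 bp
  95–132 → 38 bp
  133–195 then 1–33 → 63 + 33 = 96 bp
Sorted largest to smallest: 96, 51, 38, 10 bp.

96, 51, 38, 10 bp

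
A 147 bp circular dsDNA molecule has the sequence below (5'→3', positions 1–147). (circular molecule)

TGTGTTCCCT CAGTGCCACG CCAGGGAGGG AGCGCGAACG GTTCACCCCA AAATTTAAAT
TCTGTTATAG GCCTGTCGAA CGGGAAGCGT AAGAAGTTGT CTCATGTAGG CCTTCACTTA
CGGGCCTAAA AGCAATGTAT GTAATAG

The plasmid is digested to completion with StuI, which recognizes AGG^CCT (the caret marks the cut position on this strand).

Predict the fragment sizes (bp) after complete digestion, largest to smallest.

StuI sites (AGGCCT) start at positions 69, 108.
StuI cuts after base 3 of each site, so after positions 71, 110.
Circular molecule, 2 cuts → 2 fragments:
  72–110 → 39 bp
  111–147 then 1–71 → 37 + 71 = 108 bp
Sorted largest to smallest: 108, 39 bp.

108, 39 bp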